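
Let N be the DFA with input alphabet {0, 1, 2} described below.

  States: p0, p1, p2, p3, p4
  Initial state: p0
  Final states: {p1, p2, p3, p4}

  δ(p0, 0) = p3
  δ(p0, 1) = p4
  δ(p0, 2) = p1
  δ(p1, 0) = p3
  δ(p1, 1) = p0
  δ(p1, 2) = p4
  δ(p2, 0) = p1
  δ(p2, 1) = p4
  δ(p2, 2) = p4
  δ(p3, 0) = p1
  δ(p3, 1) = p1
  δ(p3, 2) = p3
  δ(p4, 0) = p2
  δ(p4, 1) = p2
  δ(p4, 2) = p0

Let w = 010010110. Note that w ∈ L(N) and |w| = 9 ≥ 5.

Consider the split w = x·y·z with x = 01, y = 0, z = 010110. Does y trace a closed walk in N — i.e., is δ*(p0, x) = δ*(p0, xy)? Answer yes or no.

no

Run of N on the first 3 characters of w = 0 1 0:
  step 0: p0  (start)
  step 1: p3  (read 0: p0→p3)
  step 2: p1  (read 1: p3→p1)
  step 3: p3  (read 0: p1→p3)

After x (step 2): p1. After xy (step 3): p3.
They differ (p1 ≠ p3), so y is not a cycle from the state after x; this split is not the one the pumping-lemma construction produces, and pumping y need not keep the string in L(N).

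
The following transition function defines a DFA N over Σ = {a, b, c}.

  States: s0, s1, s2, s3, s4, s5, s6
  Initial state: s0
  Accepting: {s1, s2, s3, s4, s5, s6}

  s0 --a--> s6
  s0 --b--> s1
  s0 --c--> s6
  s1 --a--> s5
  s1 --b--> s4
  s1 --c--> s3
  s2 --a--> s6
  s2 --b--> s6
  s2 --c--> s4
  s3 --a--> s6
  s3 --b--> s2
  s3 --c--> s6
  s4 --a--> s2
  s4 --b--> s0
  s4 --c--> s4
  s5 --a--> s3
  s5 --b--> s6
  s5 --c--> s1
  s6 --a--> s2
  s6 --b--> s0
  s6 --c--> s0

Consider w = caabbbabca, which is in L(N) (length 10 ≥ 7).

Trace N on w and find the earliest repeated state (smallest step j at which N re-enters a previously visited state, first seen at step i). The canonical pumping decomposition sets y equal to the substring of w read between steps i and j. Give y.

aa

State sequence: s0 -c-> s6 -a-> s2 -a-> s6 -b-> s0 -b-> s1 -b-> s4 -a-> s2 -b-> s6 -c-> s0 -a-> s6
First repeat at step 3: s6 was already visited.

So i = 1, j = 3, giving x = w[0:1] = c, y = w[1:3] = aa, z = w[3:10] = bbbabca.
Check: |xy| = 3 ≤ 7 and |y| = 2 ≥ 1. Reading y takes N from s6 back to s6, so every xyⁱz is accepted.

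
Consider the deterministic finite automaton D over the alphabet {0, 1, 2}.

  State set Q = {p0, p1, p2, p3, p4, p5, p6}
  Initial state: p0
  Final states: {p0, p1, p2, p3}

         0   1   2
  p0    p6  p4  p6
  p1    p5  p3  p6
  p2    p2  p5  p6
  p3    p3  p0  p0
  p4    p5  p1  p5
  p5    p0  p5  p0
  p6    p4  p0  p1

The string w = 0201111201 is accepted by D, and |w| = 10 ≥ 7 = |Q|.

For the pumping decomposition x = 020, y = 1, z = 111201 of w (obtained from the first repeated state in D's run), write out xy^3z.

020111111201

xy^3z = 020·1·1·1·111201 = 020111111201.
Reading y = 1 takes D from p5 back to p5, so after x·y·y·y the machine is still in p5, and z then leads to the accepting state p0. Hence 020111111201 ∈ L(D).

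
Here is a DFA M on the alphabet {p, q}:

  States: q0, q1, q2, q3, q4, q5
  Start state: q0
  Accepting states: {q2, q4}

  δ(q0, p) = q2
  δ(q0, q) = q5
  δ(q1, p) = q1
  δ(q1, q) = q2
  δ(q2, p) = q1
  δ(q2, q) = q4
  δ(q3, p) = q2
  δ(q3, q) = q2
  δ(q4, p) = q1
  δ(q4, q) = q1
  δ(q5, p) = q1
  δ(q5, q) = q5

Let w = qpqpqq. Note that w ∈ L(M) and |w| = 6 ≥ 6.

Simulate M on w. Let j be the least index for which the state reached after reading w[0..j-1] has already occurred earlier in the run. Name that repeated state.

q1

Run of M on w = q p q p q q:
  step 0: q0  (start)
  step 1: q5  (read q: q0→q5)
  step 2: q1  (read p: q5→q1)
  step 3: q2  (read q: q1→q2)
  step 4: q1  (read p: q2→q1)   ← first repeat (q1 seen earlier)
  step 5: q2  (read q: q1→q2)
  step 6: q4  (read q: q2→q4)

The earliest repeat is at step j = 4: M is in q1, which it already visited at step i = 2.
The DFA has 6 states, so the proof of the pumping lemma guarantees a repeated state among the first 6+1 visited; the segment between the two visits is the pumpable y.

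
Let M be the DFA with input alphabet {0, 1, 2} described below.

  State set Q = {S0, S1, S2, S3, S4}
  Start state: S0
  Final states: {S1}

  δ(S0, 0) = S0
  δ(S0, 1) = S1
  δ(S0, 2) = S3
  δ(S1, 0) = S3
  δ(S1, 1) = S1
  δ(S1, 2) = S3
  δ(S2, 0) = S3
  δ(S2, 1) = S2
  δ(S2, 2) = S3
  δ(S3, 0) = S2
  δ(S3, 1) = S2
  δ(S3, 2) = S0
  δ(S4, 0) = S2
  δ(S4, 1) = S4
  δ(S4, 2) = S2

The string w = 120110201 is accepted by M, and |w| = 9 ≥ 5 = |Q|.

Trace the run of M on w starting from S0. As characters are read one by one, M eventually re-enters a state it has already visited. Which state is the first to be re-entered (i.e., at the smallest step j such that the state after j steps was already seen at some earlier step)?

S2

State sequence: S0 -1-> S1 -2-> S3 -0-> S2 -1-> S2 -1-> S2 -0-> S3 -2-> S0 -0-> S0 -1-> S1
First repeat at step 4: S2 was already visited.

The earliest repeat is at step j = 4: M is in S2, which it already visited at step i = 3.
Since M has 5 states, any run of length ≥ 5 visits 5+1 states, so by pigeonhole some state repeats within the first 5 steps — that repeat gives the pumpable loop.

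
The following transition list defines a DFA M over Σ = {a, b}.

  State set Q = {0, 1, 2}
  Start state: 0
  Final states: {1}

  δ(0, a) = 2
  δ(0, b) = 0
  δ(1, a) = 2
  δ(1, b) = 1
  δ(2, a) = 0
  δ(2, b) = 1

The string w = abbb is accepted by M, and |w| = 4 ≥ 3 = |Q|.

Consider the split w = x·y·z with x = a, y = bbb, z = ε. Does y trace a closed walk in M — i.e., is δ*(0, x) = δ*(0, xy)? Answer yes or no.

State sequence: 0 -a-> 2 -b-> 1 -b-> 1 -b-> 1

After x (step 1): 2. After xy (step 4): 1.
They differ (2 ≠ 1), so y is not a cycle from the state after x; this split is not the one the pumping-lemma construction produces, and pumping y need not keep the string in L(M).

no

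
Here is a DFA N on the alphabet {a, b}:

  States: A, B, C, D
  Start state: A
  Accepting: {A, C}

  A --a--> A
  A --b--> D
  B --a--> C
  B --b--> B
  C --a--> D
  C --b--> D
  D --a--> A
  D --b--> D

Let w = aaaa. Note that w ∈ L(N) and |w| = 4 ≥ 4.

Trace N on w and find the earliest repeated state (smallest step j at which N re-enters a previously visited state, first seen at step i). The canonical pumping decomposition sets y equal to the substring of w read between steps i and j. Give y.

Run of N on w = a a a a:
  step 0: A  (start)
  step 1: A  (read a: A→A)   ← first repeat (A seen earlier)
  step 2: A  (read a: A→A)
  step 3: A  (read a: A→A)
  step 4: A  (read a: A→A)

So i = 0, j = 1, giving x = w[0:0] = ε, y = w[0:1] = a, z = w[1:4] = aaa.
Check: |xy| = 1 ≤ 4 and |y| = 1 ≥ 1. Reading y takes N from A back to A, so every xyⁱz is accepted.
Since N has 4 states, any run of length ≥ 4 visits 4+1 states, so by pigeonhole some state repeats within the first 4 steps — that repeat gives the pumpable loop.

a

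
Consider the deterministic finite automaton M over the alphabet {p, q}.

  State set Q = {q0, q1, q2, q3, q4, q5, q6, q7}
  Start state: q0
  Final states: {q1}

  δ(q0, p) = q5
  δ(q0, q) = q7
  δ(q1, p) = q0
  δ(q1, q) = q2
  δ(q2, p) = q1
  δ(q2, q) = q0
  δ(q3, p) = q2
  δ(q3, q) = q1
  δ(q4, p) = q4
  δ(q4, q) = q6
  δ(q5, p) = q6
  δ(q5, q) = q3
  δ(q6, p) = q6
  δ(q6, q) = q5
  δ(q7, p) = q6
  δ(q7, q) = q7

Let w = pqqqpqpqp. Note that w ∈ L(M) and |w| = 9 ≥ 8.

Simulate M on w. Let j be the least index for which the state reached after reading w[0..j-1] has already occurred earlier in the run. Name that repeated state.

State sequence: q0 -p-> q5 -q-> q3 -q-> q1 -q-> q2 -p-> q1 -q-> q2 -p-> q1 -q-> q2 -p-> q1
First repeat at step 5: q1 was already visited.

The earliest repeat is at step j = 5: M is in q1, which it already visited at step i = 3.

q1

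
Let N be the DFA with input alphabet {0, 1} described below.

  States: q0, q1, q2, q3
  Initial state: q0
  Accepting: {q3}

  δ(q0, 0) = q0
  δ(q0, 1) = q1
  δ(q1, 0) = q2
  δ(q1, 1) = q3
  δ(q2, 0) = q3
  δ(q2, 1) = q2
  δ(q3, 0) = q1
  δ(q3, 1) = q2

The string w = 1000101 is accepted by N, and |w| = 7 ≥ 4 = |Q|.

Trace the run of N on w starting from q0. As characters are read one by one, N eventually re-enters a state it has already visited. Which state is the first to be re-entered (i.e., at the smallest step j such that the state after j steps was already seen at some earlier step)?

q1

Run of N on w = 1 0 0 0 1 0 1:
  step 0: q0  (start)
  step 1: q1  (read 1: q0→q1)
  step 2: q2  (read 0: q1→q2)
  step 3: q3  (read 0: q2→q3)
  step 4: q1  (read 0: q3→q1)   ← first repeat (q1 seen earlier)
  step 5: q3  (read 1: q1→q3)
  step 6: q1  (read 0: q3→q1)
  step 7: q3  (read 1: q1→q3)

The earliest repeat is at step j = 4: N is in q1, which it already visited at step i = 1.
The DFA has 4 states, so the proof of the pumping lemma guarantees a repeated state among the first 4+1 visited; the segment between the two visits is the pumpable y.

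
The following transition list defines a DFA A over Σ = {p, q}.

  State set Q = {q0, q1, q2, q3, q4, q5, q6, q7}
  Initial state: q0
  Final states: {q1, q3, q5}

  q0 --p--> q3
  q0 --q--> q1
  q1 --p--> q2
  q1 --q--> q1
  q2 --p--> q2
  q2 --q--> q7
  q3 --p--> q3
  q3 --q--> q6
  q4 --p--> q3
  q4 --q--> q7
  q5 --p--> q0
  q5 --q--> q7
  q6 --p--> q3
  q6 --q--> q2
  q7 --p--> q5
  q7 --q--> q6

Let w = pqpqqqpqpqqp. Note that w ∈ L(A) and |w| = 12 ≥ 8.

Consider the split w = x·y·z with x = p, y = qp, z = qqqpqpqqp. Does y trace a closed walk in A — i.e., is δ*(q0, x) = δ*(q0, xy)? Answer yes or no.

yes

Run of A on the first 3 characters of w = p q p:
  step 0: q0  (start)
  step 1: q3  (read p: q0→q3)
  step 2: q6  (read q: q3→q6)
  step 3: q3  (read p: q6→q3)

After x (step 1): q3. After xy (step 3): q3.
They match, so y = qp drives A around a cycle from q3 back to itself; pumping y any number of times keeps A in q3 before reading z, and xyⁱz ∈ L(A) for every i ≥ 0.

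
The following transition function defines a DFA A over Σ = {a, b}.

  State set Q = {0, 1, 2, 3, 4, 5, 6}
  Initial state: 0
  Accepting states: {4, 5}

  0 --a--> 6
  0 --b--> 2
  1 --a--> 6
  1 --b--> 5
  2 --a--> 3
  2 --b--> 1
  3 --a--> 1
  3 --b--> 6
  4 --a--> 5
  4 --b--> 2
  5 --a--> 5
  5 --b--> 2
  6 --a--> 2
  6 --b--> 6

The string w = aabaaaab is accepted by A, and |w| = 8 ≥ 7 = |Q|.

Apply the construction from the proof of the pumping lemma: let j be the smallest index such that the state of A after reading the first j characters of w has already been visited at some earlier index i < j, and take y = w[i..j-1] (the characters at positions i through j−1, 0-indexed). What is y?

aba

State sequence: 0 -a-> 6 -a-> 2 -b-> 1 -a-> 6 -a-> 2 -a-> 3 -a-> 1 -b-> 5
First repeat at step 4: 6 was already visited.

So i = 1, j = 4, giving x = w[0:1] = a, y = w[1:4] = aba, z = w[4:8] = aaab.
Check: |xy| = 4 ≤ 7 and |y| = 3 ≥ 1. Reading y takes A from 6 back to 6, so every xyⁱz is accepted.
Pumping length from the standard proof: p = 7 (the number of states). The repeated state found above gives |xy| = j ≤ 7 and |y| = j − i ≥ 1.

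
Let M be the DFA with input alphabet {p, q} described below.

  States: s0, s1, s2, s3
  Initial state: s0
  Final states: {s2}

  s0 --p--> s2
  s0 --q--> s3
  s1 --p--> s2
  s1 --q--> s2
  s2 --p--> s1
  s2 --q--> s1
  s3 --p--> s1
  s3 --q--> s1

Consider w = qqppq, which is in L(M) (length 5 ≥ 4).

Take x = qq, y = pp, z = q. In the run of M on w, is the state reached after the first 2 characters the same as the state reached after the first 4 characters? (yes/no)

Run of M on the first 4 characters of w = q q p p:
  step 0: s0  (start)
  step 1: s3  (read q: s0→s3)
  step 2: s1  (read q: s3→s1)
  step 3: s2  (read p: s1→s2)
  step 4: s1  (read p: s2→s1)

After x (step 2): s1. After xy (step 4): s1.
They match, so y = pp drives M around a cycle from s1 back to itself; pumping y any number of times keeps M in s1 before reading z, and xyⁱz ∈ L(M) for every i ≥ 0.

yes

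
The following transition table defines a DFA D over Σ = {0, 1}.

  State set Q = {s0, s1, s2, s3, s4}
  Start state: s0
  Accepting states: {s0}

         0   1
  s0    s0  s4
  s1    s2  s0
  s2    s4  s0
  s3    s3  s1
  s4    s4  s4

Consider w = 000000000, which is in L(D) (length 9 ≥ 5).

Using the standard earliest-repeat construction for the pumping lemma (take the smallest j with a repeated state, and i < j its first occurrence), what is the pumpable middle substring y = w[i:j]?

State sequence: s0 -0-> s0 -0-> s0 -0-> s0 -0-> s0 -0-> s0 -0-> s0 -0-> s0 -0-> s0 -0-> s0
First repeat at step 1: s0 was already visited.

So i = 0, j = 1, giving x = w[0:0] = ε, y = w[0:1] = 0, z = w[1:9] = 00000000.
Check: |xy| = 1 ≤ 5 and |y| = 1 ≥ 1. Reading y takes D from s0 back to s0, so every xyⁱz is accepted.
With |Q| = 5, pigeonhole forces a state repeat no later than step 5; the substring read between the first and second visits to that state can be pumped.

0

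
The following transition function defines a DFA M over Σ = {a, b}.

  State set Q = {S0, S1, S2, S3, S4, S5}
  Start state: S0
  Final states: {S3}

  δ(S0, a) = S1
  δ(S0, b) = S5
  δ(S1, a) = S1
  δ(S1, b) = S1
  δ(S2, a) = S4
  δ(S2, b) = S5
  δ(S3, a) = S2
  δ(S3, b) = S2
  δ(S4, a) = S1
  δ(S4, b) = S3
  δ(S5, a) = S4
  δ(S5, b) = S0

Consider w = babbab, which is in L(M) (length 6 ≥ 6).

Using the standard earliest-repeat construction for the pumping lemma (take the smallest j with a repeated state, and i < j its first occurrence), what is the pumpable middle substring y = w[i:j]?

State sequence: S0 -b-> S5 -a-> S4 -b-> S3 -b-> S2 -a-> S4 -b-> S3
First repeat at step 5: S4 was already visited.

So i = 2, j = 5, giving x = w[0:2] = ba, y = w[2:5] = bba, z = w[5:6] = b.
Check: |xy| = 5 ≤ 6 and |y| = 3 ≥ 1. Reading y takes M from S4 back to S4, so every xyⁱz is accepted.

bba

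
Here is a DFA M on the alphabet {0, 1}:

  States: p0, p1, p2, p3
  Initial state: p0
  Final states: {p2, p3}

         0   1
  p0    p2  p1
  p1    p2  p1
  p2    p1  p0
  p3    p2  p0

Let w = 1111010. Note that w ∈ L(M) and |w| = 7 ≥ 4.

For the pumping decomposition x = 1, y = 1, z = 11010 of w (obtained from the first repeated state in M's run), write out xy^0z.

111010

xy⁰z = xz = 1·11010 = 111010.
Reading y = 1 takes M from p1 back to p1, so after x the machine is still in p1, and z then leads to the accepting state p2. Hence 111010 ∈ L(M).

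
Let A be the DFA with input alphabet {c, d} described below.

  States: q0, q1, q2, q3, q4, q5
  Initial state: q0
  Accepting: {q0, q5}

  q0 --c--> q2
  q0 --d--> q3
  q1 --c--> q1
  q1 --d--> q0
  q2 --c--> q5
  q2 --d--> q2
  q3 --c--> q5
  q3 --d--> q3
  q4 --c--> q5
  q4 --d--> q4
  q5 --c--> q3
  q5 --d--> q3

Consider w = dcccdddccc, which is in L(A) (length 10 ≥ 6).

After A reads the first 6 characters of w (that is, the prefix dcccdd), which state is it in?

Run of A on the first 6 characters of w = d c c c d d:
  step 0: q0  (start)
  step 1: q3  (read d: q0→q3)
  step 2: q5  (read c: q3→q5)
  step 3: q3  (read c: q5→q3)
  step 4: q5  (read c: q3→q5)
  step 5: q3  (read d: q5→q3)
  step 6: q3  (read d: q3→q3)

After reading 6 characters, A is in state q3.
(This kind of state-tracing is the core of the pumping-lemma construction: with 6 states, pigeonhole forces a repeat within the first 6 steps.)

q3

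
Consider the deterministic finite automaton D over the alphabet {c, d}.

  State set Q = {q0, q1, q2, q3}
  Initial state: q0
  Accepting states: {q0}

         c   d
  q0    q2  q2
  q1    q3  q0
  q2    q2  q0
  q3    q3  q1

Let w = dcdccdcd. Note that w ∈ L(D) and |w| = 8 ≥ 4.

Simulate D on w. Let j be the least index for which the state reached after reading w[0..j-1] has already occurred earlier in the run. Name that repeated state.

State sequence: q0 -d-> q2 -c-> q2 -d-> q0 -c-> q2 -c-> q2 -d-> q0 -c-> q2 -d-> q0
First repeat at step 2: q2 was already visited.

The earliest repeat is at step j = 2: D is in q2, which it already visited at step i = 1.
Since D has 4 states, any run of length ≥ 4 visits 4+1 states, so by pigeonhole some state repeats within the first 4 steps — that repeat gives the pumpable loop.

q2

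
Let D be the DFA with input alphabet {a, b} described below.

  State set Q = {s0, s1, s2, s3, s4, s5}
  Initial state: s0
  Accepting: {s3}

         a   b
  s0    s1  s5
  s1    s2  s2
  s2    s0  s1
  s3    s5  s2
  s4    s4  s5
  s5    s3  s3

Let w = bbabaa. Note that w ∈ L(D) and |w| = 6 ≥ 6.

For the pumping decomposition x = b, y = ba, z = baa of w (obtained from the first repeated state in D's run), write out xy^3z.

bbabababaa

xy^3z = b·ba·ba·ba·baa = bbabababaa.
Reading y = ba takes D from s5 back to s5, so after x·y·y·y the machine is still in s5, and z then leads to the accepting state s3. Hence bbabababaa ∈ L(D).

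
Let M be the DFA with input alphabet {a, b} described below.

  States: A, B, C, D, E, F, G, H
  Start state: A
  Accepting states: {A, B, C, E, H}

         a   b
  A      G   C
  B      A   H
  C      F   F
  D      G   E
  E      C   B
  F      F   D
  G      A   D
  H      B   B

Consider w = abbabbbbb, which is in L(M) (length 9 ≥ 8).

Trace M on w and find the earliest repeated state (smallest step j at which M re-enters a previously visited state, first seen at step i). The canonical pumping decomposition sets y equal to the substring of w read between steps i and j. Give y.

babb

Run of M on w = a b b a b b b b b:
  step 0: A  (start)
  step 1: G  (read a: A→G)
  step 2: D  (read b: G→D)
  step 3: E  (read b: D→E)
  step 4: C  (read a: E→C)
  step 5: F  (read b: C→F)
  step 6: D  (read b: F→D)   ← first repeat (D seen earlier)
  step 7: E  (read b: D→E)
  step 8: B  (read b: E→B)
  step 9: H  (read b: B→H)

So i = 2, j = 6, giving x = w[0:2] = ab, y = w[2:6] = babb, z = w[6:9] = bbb.
Check: |xy| = 6 ≤ 8 and |y| = 4 ≥ 1. Reading y takes M from D back to D, so every xyⁱz is accepted.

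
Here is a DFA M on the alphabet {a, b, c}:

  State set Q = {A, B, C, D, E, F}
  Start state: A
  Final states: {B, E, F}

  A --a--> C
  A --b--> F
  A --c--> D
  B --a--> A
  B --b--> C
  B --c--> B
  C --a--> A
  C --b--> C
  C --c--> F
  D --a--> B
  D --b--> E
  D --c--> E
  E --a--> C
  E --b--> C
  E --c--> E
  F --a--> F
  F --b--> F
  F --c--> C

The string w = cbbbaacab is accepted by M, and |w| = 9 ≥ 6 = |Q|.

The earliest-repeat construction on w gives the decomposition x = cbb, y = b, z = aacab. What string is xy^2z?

xy^2z = cbb·b·b·aacab = cbbbbaacab.
Reading y = b takes M from C back to C, so after x·y·y the machine is still in C, and z then leads to the accepting state F. Hence cbbbbaacab ∈ L(M).

cbbbbaacab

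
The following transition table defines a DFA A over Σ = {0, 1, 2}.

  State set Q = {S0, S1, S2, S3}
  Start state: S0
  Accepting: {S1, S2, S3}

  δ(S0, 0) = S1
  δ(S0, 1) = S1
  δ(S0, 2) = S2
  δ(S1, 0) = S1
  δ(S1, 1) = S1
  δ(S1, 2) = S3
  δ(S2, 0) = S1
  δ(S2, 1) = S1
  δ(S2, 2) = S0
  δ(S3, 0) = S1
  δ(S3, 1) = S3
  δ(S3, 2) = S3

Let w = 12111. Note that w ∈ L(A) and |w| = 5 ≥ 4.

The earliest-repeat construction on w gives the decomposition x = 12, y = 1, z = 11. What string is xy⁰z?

1211

xy⁰z = xz = 12·11 = 1211.
Reading y = 1 takes A from S3 back to S3, so after x the machine is still in S3, and z then leads to the accepting state S3. Hence 1211 ∈ L(A).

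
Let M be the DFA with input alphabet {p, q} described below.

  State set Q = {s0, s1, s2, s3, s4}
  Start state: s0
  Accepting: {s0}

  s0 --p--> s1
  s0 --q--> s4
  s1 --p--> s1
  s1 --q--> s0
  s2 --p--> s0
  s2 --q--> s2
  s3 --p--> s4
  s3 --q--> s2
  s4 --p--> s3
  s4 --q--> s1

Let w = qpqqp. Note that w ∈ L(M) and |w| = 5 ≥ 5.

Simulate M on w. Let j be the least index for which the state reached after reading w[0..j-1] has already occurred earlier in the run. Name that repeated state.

Run of M on w = q p q q p:
  step 0: s0  (start)
  step 1: s4  (read q: s0→s4)
  step 2: s3  (read p: s4→s3)
  step 3: s2  (read q: s3→s2)
  step 4: s2  (read q: s2→s2)   ← first repeat (s2 seen earlier)
  step 5: s0  (read p: s2→s0)

The earliest repeat is at step j = 4: M is in s2, which it already visited at step i = 3.

s2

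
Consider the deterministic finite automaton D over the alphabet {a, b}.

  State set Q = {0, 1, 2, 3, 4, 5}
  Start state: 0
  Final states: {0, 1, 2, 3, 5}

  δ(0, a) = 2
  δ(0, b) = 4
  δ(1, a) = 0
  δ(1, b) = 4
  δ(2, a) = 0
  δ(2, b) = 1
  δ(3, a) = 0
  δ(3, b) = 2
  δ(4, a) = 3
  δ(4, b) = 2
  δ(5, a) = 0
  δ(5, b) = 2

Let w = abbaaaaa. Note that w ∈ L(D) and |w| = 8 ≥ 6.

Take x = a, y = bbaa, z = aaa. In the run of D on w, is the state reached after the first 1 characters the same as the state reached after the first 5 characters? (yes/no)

State sequence: 0 -a-> 2 -b-> 1 -b-> 4 -a-> 3 -a-> 0

After x (step 1): 2. After xy (step 5): 0.
They differ (2 ≠ 0), so y is not a cycle from the state after x; this split is not the one the pumping-lemma construction produces, and pumping y need not keep the string in L(D).

no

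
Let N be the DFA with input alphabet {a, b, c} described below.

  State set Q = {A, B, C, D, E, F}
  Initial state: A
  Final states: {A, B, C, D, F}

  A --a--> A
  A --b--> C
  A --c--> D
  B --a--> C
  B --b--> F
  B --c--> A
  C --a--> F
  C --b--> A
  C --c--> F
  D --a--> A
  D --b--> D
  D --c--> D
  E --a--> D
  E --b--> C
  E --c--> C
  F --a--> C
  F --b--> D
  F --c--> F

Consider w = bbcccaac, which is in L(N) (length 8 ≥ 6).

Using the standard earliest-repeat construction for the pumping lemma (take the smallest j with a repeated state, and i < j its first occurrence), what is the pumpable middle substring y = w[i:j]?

Run of N on w = b b c c c a a c:
  step 0: A  (start)
  step 1: C  (read b: A→C)
  step 2: A  (read b: C→A)   ← first repeat (A seen earlier)
  step 3: D  (read c: A→D)
  step 4: D  (read c: D→D)
  step 5: D  (read c: D→D)
  step 6: A  (read a: D→A)
  step 7: A  (read a: A→A)
  step 8: D  (read c: A→D)

So i = 0, j = 2, giving x = w[0:0] = ε, y = w[0:2] = bb, z = w[2:8] = cccaac.
Check: |xy| = 2 ≤ 6 and |y| = 2 ≥ 1. Reading y takes N from A back to A, so every xyⁱz is accepted.

bb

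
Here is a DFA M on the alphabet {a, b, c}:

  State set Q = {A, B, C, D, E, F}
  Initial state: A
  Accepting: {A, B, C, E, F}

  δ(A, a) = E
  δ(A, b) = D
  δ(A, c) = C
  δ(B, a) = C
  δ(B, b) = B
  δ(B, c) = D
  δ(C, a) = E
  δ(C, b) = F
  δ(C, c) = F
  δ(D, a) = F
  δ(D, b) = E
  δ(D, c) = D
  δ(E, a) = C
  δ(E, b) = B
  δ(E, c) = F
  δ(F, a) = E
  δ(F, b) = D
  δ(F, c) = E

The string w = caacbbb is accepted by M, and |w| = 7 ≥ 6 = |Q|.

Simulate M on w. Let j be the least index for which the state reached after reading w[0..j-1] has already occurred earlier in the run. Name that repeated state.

Run of M on w = c a a c b b b:
  step 0: A  (start)
  step 1: C  (read c: A→C)
  step 2: E  (read a: C→E)
  step 3: C  (read a: E→C)   ← first repeat (C seen earlier)
  step 4: F  (read c: C→F)
  step 5: D  (read b: F→D)
  step 6: E  (read b: D→E)
  step 7: B  (read b: E→B)

The earliest repeat is at step j = 3: M is in C, which it already visited at step i = 1.

C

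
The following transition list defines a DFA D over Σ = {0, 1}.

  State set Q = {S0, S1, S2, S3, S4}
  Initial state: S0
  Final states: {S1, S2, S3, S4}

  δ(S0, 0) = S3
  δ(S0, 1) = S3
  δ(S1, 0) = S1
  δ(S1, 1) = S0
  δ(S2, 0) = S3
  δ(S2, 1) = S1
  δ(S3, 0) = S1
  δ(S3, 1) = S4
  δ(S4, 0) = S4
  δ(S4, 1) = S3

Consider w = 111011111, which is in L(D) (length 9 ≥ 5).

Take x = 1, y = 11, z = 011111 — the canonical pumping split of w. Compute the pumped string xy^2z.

11111011111

xy^2z = 1·11·11·011111 = 11111011111.
Reading y = 11 takes D from S3 back to S3, so after x·y·y the machine is still in S3, and z then leads to the accepting state S4. Hence 11111011111 ∈ L(D).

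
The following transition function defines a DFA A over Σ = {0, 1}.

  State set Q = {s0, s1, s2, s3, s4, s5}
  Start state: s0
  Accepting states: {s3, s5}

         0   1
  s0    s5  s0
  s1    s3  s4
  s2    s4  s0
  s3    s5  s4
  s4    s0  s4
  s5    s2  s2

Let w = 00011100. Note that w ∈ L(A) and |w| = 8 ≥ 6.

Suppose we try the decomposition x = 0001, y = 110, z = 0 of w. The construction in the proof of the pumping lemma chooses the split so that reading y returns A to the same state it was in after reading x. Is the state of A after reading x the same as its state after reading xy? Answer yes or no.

no

Run of A on the first 7 characters of w = 0 0 0 1 1 1 0:
  step 0: s0  (start)
  step 1: s5  (read 0: s0→s5)
  step 2: s2  (read 0: s5→s2)
  step 3: s4  (read 0: s2→s4)
  step 4: s4  (read 1: s4→s4)
  step 5: s4  (read 1: s4→s4)
  step 6: s4  (read 1: s4→s4)
  step 7: s0  (read 0: s4→s0)

After x (step 4): s4. After xy (step 7): s0.
They differ (s4 ≠ s0), so y is not a cycle from the state after x; this split is not the one the pumping-lemma construction produces, and pumping y need not keep the string in L(A).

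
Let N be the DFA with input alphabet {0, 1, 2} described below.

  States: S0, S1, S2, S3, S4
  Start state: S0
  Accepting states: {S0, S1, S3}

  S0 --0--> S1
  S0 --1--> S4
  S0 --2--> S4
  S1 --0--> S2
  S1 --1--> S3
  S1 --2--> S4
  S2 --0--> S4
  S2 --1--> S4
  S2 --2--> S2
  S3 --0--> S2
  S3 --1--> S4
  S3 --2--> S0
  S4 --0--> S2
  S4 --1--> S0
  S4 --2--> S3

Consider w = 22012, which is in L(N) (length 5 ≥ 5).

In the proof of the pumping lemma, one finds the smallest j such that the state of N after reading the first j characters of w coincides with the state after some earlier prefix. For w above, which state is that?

S4

State sequence: S0 -2-> S4 -2-> S3 -0-> S2 -1-> S4 -2-> S3
First repeat at step 4: S4 was already visited.

The earliest repeat is at step j = 4: N is in S4, which it already visited at step i = 1.
With |Q| = 5, pigeonhole forces a state repeat no later than step 5; the substring read between the first and second visits to that state can be pumped.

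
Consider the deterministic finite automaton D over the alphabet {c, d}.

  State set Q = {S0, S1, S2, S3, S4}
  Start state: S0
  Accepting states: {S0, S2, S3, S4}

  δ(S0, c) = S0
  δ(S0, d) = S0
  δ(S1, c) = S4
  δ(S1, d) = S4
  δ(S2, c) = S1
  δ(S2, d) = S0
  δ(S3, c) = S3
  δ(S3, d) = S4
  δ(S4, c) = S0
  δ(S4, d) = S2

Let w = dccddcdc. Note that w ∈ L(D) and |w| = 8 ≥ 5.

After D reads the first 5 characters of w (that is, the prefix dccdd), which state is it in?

Run of D on the first 5 characters of w = d c c d d:
  step 0: S0  (start)
  step 1: S0  (read d: S0→S0)
  step 2: S0  (read c: S0→S0)
  step 3: S0  (read c: S0→S0)
  step 4: S0  (read d: S0→S0)
  step 5: S0  (read d: S0→S0)

After reading 5 characters, D is in state S0.
(This kind of state-tracing is the core of the pumping-lemma construction: with 5 states, pigeonhole forces a repeat within the first 5 steps.)

S0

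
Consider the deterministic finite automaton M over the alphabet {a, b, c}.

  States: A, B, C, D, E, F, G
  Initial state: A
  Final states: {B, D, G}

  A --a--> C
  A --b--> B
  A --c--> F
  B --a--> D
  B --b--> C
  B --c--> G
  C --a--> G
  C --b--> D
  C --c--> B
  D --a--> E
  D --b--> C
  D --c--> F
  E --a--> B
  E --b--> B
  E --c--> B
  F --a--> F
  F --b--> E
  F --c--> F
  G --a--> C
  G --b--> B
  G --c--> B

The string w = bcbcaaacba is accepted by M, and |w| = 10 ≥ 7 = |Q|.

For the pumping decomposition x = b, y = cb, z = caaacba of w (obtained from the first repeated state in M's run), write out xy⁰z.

bcaaacba

xy⁰z = xz = b·caaacba = bcaaacba.
Reading y = cb takes M from B back to B, so after x the machine is still in B, and z then leads to the accepting state G. Hence bcaaacba ∈ L(M).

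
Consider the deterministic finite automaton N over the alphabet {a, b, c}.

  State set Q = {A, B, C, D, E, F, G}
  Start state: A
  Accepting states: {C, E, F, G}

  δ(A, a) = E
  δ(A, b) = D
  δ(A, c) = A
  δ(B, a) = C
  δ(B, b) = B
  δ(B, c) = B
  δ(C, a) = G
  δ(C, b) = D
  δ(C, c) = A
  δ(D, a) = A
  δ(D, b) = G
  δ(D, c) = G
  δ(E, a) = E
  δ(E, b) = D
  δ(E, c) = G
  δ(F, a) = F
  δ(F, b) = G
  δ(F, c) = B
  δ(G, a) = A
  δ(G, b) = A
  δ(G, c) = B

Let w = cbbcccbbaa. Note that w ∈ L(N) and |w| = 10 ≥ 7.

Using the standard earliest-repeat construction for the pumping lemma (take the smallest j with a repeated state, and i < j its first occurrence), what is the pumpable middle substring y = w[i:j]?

c

Run of N on w = c b b c c c b b a a:
  step 0: A  (start)
  step 1: A  (read c: A→A)   ← first repeat (A seen earlier)
  step 2: D  (read b: A→D)
  step 3: G  (read b: D→G)
  step 4: B  (read c: G→B)
  step 5: B  (read c: B→B)
  step 6: B  (read c: B→B)
  step 7: B  (read b: B→B)
  step 8: B  (read b: B→B)
  step 9: C  (read a: B→C)
  step 10: G  (read a: C→G)

So i = 0, j = 1, giving x = w[0:0] = ε, y = w[0:1] = c, z = w[1:10] = bbcccbbaa.
Check: |xy| = 1 ≤ 7 and |y| = 1 ≥ 1. Reading y takes N from A back to A, so every xyⁱz is accepted.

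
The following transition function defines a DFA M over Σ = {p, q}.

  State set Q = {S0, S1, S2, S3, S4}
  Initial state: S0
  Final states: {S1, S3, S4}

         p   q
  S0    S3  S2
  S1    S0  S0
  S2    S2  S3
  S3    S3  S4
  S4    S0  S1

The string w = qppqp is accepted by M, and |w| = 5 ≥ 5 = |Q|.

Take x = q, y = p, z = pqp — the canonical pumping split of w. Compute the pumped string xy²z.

qpppqp

xy^2z = q·p·p·pqp = qpppqp.
Reading y = p takes M from S2 back to S2, so after x·y·y the machine is still in S2, and z then leads to the accepting state S3. Hence qpppqp ∈ L(M).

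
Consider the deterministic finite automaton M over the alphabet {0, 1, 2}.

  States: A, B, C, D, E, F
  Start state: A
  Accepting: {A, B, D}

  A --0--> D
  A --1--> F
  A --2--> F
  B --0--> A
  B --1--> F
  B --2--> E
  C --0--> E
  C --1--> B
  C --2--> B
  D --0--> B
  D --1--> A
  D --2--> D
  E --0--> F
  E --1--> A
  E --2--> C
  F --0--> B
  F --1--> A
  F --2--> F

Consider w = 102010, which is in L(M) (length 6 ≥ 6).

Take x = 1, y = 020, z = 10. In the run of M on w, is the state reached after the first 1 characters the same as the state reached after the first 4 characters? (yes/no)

Run of M on the first 4 characters of w = 1 0 2 0:
  step 0: A  (start)
  step 1: F  (read 1: A→F)
  step 2: B  (read 0: F→B)
  step 3: E  (read 2: B→E)
  step 4: F  (read 0: E→F)

After x (step 1): F. After xy (step 4): F.
They match, so y = 020 drives M around a cycle from F back to itself; pumping y any number of times keeps M in F before reading z, and xyⁱz ∈ L(M) for every i ≥ 0.

yes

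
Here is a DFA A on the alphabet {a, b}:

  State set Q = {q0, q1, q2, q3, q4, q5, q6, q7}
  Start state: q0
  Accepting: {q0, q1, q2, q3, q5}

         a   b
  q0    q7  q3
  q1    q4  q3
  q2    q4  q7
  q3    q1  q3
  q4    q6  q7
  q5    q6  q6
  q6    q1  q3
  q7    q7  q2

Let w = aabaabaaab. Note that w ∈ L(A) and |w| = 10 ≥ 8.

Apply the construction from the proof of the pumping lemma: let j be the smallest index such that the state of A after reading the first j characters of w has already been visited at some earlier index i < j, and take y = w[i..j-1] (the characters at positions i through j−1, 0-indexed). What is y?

Run of A on w = a a b a a b a a a b:
  step 0: q0  (start)
  step 1: q7  (read a: q0→q7)
  step 2: q7  (read a: q7→q7)   ← first repeat (q7 seen earlier)
  step 3: q2  (read b: q7→q2)
  step 4: q4  (read a: q2→q4)
  step 5: q6  (read a: q4→q6)
  step 6: q3  (read b: q6→q3)
  step 7: q1  (read a: q3→q1)
  step 8: q4  (read a: q1→q4)
  step 9: q6  (read a: q4→q6)
  step 10: q3  (read b: q6→q3)

So i = 1, j = 2, giving x = w[0:1] = a, y = w[1:2] = a, z = w[2:10] = baabaaab.
Check: |xy| = 2 ≤ 8 and |y| = 1 ≥ 1. Reading y takes A from q7 back to q7, so every xyⁱz is accepted.

a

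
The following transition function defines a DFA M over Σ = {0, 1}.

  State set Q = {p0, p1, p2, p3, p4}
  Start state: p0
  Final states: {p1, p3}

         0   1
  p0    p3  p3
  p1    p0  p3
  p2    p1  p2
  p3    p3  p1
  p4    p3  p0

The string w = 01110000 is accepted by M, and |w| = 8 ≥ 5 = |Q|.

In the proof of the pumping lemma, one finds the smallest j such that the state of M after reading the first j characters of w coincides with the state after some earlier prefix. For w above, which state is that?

p3

State sequence: p0 -0-> p3 -1-> p1 -1-> p3 -1-> p1 -0-> p0 -0-> p3 -0-> p3 -0-> p3
First repeat at step 3: p3 was already visited.

The earliest repeat is at step j = 3: M is in p3, which it already visited at step i = 1.
Pumping length from the standard proof: p = 5 (the number of states). The repeated state found above gives |xy| = j ≤ 5 and |y| = j − i ≥ 1.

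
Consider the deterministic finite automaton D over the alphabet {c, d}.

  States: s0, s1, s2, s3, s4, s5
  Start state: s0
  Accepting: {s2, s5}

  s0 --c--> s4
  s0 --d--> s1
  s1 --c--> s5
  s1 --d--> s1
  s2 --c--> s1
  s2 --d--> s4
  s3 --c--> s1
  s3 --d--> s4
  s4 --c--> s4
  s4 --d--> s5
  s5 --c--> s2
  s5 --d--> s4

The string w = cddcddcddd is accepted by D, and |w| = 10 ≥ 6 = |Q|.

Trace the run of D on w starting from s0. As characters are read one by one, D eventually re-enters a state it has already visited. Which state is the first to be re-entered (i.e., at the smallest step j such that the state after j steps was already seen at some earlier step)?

s4

State sequence: s0 -c-> s4 -d-> s5 -d-> s4 -c-> s4 -d-> s5 -d-> s4 -c-> s4 -d-> s5 -d-> s4 -d-> s5
First repeat at step 3: s4 was already visited.

The earliest repeat is at step j = 3: D is in s4, which it already visited at step i = 1.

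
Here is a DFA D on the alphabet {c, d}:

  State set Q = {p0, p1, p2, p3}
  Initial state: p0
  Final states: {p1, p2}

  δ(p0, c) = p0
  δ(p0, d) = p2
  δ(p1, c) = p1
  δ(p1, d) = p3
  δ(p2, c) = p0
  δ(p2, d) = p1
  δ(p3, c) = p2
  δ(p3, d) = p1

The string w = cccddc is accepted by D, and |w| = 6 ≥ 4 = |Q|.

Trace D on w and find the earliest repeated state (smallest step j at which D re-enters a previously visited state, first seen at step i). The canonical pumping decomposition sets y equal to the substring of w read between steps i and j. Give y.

c

State sequence: p0 -c-> p0 -c-> p0 -c-> p0 -d-> p2 -d-> p1 -c-> p1
First repeat at step 1: p0 was already visited.

So i = 0, j = 1, giving x = w[0:0] = ε, y = w[0:1] = c, z = w[1:6] = ccddc.
Check: |xy| = 1 ≤ 4 and |y| = 1 ≥ 1. Reading y takes D from p0 back to p0, so every xyⁱz is accepted.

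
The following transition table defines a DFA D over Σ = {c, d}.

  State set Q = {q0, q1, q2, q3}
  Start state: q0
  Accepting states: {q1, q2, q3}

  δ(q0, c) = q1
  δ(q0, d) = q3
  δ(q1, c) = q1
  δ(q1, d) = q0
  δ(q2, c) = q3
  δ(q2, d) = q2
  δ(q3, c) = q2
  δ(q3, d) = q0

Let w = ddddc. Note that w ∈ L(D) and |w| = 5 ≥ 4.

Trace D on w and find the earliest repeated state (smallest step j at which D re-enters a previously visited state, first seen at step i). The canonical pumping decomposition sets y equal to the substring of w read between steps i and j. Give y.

dd

Run of D on w = d d d d c:
  step 0: q0  (start)
  step 1: q3  (read d: q0→q3)
  step 2: q0  (read d: q3→q0)   ← first repeat (q0 seen earlier)
  step 3: q3  (read d: q0→q3)
  step 4: q0  (read d: q3→q0)
  step 5: q1  (read c: q0→q1)

So i = 0, j = 2, giving x = w[0:0] = ε, y = w[0:2] = dd, z = w[2:5] = ddc.
Check: |xy| = 2 ≤ 4 and |y| = 2 ≥ 1. Reading y takes D from q0 back to q0, so every xyⁱz is accepted.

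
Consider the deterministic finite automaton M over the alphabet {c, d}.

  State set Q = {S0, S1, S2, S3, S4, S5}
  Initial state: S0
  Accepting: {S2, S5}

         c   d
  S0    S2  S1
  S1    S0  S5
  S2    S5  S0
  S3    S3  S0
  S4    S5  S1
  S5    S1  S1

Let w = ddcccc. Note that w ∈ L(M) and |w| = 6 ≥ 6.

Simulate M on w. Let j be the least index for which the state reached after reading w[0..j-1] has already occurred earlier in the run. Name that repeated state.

S1

Run of M on w = d d c c c c:
  step 0: S0  (start)
  step 1: S1  (read d: S0→S1)
  step 2: S5  (read d: S1→S5)
  step 3: S1  (read c: S5→S1)   ← first repeat (S1 seen earlier)
  step 4: S0  (read c: S1→S0)
  step 5: S2  (read c: S0→S2)
  step 6: S5  (read c: S2→S5)

The earliest repeat is at step j = 3: M is in S1, which it already visited at step i = 1.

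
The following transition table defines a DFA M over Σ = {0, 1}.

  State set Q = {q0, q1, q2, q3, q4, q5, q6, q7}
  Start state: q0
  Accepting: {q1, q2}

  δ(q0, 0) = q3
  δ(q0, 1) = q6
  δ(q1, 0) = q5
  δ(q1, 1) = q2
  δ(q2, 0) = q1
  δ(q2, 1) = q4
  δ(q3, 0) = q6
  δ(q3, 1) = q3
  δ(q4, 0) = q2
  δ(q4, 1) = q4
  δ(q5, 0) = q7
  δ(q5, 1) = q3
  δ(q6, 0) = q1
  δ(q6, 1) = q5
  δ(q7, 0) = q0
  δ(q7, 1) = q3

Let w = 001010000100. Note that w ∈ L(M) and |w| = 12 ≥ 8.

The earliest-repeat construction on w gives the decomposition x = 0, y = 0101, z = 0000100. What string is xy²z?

xy^2z = 0·0101·0101·0000100 = 0010101010000100.
Reading y = 0101 takes M from q3 back to q3, so after x·y·y the machine is still in q3, and z then leads to the accepting state q1. Hence 0010101010000100 ∈ L(M).

0010101010000100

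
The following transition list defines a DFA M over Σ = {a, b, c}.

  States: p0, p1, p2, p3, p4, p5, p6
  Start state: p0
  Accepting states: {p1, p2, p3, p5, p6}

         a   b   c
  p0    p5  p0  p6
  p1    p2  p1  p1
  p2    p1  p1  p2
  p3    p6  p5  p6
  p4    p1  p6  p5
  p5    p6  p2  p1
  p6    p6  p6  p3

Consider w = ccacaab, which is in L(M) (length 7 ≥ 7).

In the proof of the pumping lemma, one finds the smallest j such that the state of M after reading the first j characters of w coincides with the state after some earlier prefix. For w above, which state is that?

Run of M on w = c c a c a a b:
  step 0: p0  (start)
  step 1: p6  (read c: p0→p6)
  step 2: p3  (read c: p6→p3)
  step 3: p6  (read a: p3→p6)   ← first repeat (p6 seen earlier)
  step 4: p3  (read c: p6→p3)
  step 5: p6  (read a: p3→p6)
  step 6: p6  (read a: p6→p6)
  step 7: p6  (read b: p6→p6)

The earliest repeat is at step j = 3: M is in p6, which it already visited at step i = 1.
With |Q| = 7, pigeonhole forces a state repeat no later than step 7; the substring read between the first and second visits to that state can be pumped.

p6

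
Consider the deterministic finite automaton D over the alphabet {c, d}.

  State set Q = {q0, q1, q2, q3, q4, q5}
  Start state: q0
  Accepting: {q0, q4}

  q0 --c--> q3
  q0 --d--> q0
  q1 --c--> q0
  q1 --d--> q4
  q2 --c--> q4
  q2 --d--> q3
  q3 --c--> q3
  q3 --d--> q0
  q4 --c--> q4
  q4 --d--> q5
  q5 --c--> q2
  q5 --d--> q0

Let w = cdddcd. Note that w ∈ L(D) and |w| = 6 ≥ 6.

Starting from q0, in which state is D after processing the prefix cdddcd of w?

q0

State sequence: q0 -c-> q3 -d-> q0 -d-> q0 -d-> q0 -c-> q3 -d-> q0

After reading 6 characters, D is in state q0.
(This kind of state-tracing is the core of the pumping-lemma construction: with 6 states, pigeonhole forces a repeat within the first 6 steps.)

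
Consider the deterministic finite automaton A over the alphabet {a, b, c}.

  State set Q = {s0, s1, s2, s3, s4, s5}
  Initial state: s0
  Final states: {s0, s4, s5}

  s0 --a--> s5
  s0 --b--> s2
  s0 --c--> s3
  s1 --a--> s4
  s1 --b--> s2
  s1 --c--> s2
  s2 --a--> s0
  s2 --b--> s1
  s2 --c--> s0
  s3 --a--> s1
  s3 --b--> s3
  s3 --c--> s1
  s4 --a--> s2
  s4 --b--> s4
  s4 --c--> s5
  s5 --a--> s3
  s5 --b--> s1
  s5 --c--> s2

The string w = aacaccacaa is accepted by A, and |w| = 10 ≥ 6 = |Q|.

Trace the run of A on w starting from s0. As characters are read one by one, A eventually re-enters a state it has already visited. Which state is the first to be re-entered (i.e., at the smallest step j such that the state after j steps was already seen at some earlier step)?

s5

Run of A on w = a a c a c c a c a a:
  step 0: s0  (start)
  step 1: s5  (read a: s0→s5)
  step 2: s3  (read a: s5→s3)
  step 3: s1  (read c: s3→s1)
  step 4: s4  (read a: s1→s4)
  step 5: s5  (read c: s4→s5)   ← first repeat (s5 seen earlier)
  step 6: s2  (read c: s5→s2)
  step 7: s0  (read a: s2→s0)
  step 8: s3  (read c: s0→s3)
  step 9: s1  (read a: s3→s1)
  step 10: s4  (read a: s1→s4)

The earliest repeat is at step j = 5: A is in s5, which it already visited at step i = 1.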